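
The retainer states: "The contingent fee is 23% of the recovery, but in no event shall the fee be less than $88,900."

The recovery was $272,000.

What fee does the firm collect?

$88,900.00

23% of $272,000 = $62,560.00
That is below the $88,900 minimum, so the minimum applies.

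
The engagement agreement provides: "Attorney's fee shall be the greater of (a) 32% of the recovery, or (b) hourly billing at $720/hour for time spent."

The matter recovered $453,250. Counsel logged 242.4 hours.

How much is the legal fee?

(a) 32% of $453,250 = $145,040.00
(b) 242.4 × $720 = $174,528.00
The greater is (b): $174,528.00.

$174,528.00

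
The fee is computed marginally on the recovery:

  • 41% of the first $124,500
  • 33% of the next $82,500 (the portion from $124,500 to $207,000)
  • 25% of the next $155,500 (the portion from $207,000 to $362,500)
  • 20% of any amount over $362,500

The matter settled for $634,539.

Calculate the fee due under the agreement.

$171,552.80

First $124,500 at 41% = $51,045.00
Next $82,500 at 33% = $27,225.00
Next $155,500 at 25% = $38,875.00
Remaining $272,039 at 20% = $54,407.80
Fee: $51,045.00 + $27,225.00 + $38,875.00 + $54,407.80 = $171,552.80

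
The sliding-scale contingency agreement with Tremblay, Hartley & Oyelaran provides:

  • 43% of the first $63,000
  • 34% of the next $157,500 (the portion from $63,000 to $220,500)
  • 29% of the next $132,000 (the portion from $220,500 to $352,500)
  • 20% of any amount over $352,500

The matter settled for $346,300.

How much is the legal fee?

$117,122.00

First $63,000 at 43% = $27,090.00
Next $157,500 at 34% = $53,550.00
Remaining $125,800 at 29% = $36,482.00
Fee: $27,090.00 + $53,550.00 + $36,482.00 = $117,122.00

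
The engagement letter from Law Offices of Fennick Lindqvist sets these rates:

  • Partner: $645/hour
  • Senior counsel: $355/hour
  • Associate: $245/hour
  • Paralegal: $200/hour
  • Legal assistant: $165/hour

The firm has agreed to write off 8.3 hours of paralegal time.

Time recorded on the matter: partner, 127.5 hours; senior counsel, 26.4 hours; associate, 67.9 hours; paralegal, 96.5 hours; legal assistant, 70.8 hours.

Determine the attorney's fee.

Partner: 127.5 × $645 = $82,237.50
Senior counsel: 26.4 × $355 = $9,372.00
Associate: 67.9 × $245 = $16,635.50
Paralegal: 96.5 × $200 = $19,300.00
Legal assistant: 70.8 × $165 = $11,682.00
Subtotal: $139,227.00
Write-off: 8.3 × $200 = $1,660.00
Total: $139,227.00 − $1,660.00 = $137,567.00

$137,567.00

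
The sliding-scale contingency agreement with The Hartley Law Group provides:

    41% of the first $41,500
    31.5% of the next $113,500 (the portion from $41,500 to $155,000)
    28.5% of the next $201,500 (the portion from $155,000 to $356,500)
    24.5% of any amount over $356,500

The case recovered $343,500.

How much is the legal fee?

First $41,500 at 41% = $17,015.00
Next $113,500 at 31.5% = $35,752.50
Remaining $188,500 at 28.5% = $53,722.50
Fee: $17,015.00 + $35,752.50 + $53,722.50 = $106,490.00

$106,490.00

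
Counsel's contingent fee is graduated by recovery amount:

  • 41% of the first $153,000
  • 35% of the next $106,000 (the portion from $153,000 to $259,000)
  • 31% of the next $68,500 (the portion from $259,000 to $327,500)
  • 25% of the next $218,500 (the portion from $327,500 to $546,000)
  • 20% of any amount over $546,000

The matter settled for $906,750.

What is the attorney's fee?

First $153,000 at 41% = $62,730.00
Next $106,000 at 35% = $37,100.00
Next $68,500 at 31% = $21,235.00
Next $218,500 at 25% = $54,625.00
Remaining $360,750 at 20% = $72,150.00
Fee: $62,730.00 + $37,100.00 + $21,235.00 + $54,625.00 + $72,150.00 = $247,840.00

$247,840.00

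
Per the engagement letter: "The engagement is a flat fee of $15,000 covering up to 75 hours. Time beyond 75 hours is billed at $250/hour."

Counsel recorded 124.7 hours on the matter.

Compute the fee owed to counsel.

Flat fee: $15,000.00
Excess hours: 124.7 − 75 = 49.7
Overrun: 49.7 × $250 = $12,425.00
Total: $15,000.00 + $12,425.00 = $27,425.00

$27,425.00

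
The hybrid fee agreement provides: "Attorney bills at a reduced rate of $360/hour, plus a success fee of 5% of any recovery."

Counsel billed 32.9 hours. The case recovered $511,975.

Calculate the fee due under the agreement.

Hourly: 32.9 × $360 = $11,844.00
Success fee: 5% of $511,975 = $25,598.75
Total: $11,844.00 + $25,598.75 = $37,442.75

$37,442.75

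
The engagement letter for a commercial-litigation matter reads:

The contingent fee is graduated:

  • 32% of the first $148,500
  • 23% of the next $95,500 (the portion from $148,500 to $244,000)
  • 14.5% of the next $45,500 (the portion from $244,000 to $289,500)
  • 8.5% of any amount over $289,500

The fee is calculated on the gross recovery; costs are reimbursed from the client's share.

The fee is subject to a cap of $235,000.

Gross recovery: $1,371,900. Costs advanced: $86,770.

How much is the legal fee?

$168,086.50

Fee base is the gross recovery, $1,371,900; costs are reimbursed separately.
First $148,500 at 32% = $47,520.00
Next $95,500 at 23% = $21,965.00
Next $45,500 at 14.5% = $6,597.50
Remaining $1,082,400 at 8.5% = $92,004.00
Fee: $47,520.00 + $21,965.00 + $6,597.50 + $92,004.00 = $168,086.50
$168,086.50 is under the $235,000 cap.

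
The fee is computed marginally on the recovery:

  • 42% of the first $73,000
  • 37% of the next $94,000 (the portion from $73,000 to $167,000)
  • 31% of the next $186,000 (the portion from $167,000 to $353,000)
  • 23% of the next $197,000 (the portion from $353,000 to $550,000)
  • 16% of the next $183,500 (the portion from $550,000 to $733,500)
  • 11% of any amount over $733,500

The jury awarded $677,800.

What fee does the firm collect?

$188,858.00

First $73,000 at 42% = $30,660.00
Next $94,000 at 37% = $34,780.00
Next $186,000 at 31% = $57,660.00
Next $197,000 at 23% = $45,310.00
Remaining $127,800 at 16% = $20,448.00
Fee: $30,660.00 + $34,780.00 + $57,660.00 + $45,310.00 + $20,448.00 = $188,858.00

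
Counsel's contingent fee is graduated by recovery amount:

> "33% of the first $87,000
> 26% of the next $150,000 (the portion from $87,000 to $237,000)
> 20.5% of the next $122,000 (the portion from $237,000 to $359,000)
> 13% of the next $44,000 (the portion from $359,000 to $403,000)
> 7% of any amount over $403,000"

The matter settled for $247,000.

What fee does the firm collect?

$69,760.00

First $87,000 at 33% = $28,710.00
Next $150,000 at 26% = $39,000.00
Remaining $10,000 at 20.5% = $2,050.00
Fee: $28,710.00 + $39,000.00 + $2,050.00 = $69,760.00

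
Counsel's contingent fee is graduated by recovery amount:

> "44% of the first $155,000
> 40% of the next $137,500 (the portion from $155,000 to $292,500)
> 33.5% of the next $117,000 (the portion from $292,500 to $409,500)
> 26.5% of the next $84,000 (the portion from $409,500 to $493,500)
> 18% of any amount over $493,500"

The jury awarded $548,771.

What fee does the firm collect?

First $155,000 at 44% = $68,200.00
Next $137,500 at 40% = $55,000.00
Next $117,000 at 33.5% = $39,195.00
Next $84,000 at 26.5% = $22,260.00
Remaining $55,271 at 18% = $9,948.78
Fee: $68,200.00 + $55,000.00 + $39,195.00 + $22,260.00 + $9,948.78 = $194,603.78

$194,603.78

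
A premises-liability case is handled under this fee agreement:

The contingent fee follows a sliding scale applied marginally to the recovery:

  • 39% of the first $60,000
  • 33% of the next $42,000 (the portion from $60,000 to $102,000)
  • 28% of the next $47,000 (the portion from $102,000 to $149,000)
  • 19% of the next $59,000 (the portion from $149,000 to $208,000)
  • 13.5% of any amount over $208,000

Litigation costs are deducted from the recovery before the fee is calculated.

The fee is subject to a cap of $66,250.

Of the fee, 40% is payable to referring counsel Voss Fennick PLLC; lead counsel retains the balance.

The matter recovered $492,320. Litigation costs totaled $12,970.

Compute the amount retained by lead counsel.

Fee base (net of costs): $492,320 − $12,970 = $479,350
First $60,000 at 39% = $23,400.00
Next $42,000 at 33% = $13,860.00
Next $47,000 at 28% = $13,160.00
Next $59,000 at 19% = $11,210.00
Remaining $271,350 at 13.5% = $36,632.25
Fee: $23,400.00 + $13,860.00 + $13,160.00 + $11,210.00 + $36,632.25 = $98,262.25
$98,262.25 exceeds the $66,250 cap, so the fee is capped at $66,250.00.
Referral share: 40% of $66,250.00 = $26,500.00; lead counsel retains $66,250.00 − $26,500.00 = $39,750.00.

$39,750.00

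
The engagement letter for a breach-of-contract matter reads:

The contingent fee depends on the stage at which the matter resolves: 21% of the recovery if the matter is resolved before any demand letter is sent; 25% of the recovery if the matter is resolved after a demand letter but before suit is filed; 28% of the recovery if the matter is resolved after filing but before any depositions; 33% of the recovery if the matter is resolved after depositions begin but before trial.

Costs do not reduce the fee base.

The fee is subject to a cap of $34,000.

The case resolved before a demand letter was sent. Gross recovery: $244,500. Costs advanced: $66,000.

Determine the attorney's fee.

$34,000.00

Fee base is the gross recovery, $244,500; costs are reimbursed separately.
The matter resolved before a demand letter was sent, so the 21% rate applies.
$244,500 × 21% = $51,345.00
$51,345.00 exceeds the $34,000 cap, so the fee is capped at $34,000.00.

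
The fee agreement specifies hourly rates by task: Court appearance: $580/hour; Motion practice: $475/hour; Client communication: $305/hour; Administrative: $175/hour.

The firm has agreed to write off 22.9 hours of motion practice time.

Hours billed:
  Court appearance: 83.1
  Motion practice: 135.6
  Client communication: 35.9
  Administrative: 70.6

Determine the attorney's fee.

Court appearance: 83.1 × $580 = $48,198.00
Motion practice: 135.6 × $475 = $64,410.00
Client communication: 35.9 × $305 = $10,949.50
Administrative: 70.6 × $175 = $12,355.00
Subtotal: $135,912.50
Write-off: 22.9 × $475 = $10,877.50
Total: $135,912.50 − $10,877.50 = $125,035.00

$125,035.00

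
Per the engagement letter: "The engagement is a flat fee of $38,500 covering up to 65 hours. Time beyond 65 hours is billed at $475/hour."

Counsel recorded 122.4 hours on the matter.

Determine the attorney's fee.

Flat fee: $38,500.00
Excess hours: 122.4 − 65 = 57.4
Overrun: 57.4 × $475 = $27,265.00
Total: $38,500.00 + $27,265.00 = $65,765.00

$65,765.00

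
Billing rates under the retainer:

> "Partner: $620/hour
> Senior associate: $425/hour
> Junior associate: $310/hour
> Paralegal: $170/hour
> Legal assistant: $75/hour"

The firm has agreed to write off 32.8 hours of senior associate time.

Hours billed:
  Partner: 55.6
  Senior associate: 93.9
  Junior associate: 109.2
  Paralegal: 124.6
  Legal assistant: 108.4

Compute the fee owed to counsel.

Partner: 55.6 × $620 = $34,472.00
Senior associate: 93.9 × $425 = $39,907.50
Junior associate: 109.2 × $310 = $33,852.00
Paralegal: 124.6 × $170 = $21,182.00
Legal assistant: 108.4 × $75 = $8,130.00
Subtotal: $137,543.50
Write-off: 32.8 × $425 = $13,940.00
Total: $137,543.50 − $13,940.00 = $123,603.50

$123,603.50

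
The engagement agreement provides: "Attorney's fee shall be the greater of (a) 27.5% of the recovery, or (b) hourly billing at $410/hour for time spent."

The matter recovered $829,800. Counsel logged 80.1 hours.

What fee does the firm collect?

(a) 27.5% of $829,800 = $228,195.00
(b) 80.1 × $410 = $32,841.00
The greater is (a): $228,195.00.

$228,195.00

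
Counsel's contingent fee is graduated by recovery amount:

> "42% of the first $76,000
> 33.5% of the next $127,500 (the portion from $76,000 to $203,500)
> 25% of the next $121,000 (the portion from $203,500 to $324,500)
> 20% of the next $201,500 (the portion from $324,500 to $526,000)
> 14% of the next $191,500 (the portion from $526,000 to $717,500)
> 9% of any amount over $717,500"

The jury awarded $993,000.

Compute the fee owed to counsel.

First $76,000 at 42% = $31,920.00
Next $127,500 at 33.5% = $42,712.50
Next $121,000 at 25% = $30,250.00
Next $201,500 at 20% = $40,300.00
Next $191,500 at 14% = $26,810.00
Remaining $275,500 at 9% = $24,795.00
Fee: $31,920.00 + $42,712.50 + $30,250.00 + $40,300.00 + $26,810.00 + $24,795.00 = $196,787.50

$196,787.50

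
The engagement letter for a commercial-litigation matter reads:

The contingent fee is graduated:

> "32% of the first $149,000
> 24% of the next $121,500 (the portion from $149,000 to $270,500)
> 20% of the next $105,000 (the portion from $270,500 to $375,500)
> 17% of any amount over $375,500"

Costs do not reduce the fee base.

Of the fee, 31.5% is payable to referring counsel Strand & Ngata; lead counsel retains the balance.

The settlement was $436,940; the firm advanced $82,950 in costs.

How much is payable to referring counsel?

$34,109.71

Fee base is the gross recovery, $436,940; costs are reimbursed separately.
First $149,000 at 32% = $47,680.00
Next $121,500 at 24% = $29,160.00
Next $105,000 at 20% = $21,000.00
Remaining $61,440 at 17% = $10,444.80
Fee: $47,680.00 + $29,160.00 + $21,000.00 + $10,444.80 = $108,284.80
Referral share: 31.5% of $108,284.80 = $34,109.71; lead counsel retains $108,284.80 − $34,109.71 = $74,175.09.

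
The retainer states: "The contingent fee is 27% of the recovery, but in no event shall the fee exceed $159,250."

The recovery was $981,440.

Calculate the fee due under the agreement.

27% of $981,440 = $264,988.80
That exceeds the $159,250 cap, so the fee is capped at $159,250.

$159,250.00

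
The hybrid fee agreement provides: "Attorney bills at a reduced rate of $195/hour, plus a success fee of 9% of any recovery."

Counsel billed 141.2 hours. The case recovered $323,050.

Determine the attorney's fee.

$56,608.50

Hourly: 141.2 × $195 = $27,534.00
Success fee: 9% of $323,050 = $29,074.50
Total: $27,534.00 + $29,074.50 = $56,608.50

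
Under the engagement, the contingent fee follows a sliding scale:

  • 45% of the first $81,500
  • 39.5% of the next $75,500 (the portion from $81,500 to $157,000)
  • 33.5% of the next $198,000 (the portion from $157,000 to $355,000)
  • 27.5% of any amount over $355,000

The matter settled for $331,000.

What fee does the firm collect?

$124,787.50

First $81,500 at 45% = $36,675.00
Next $75,500 at 39.5% = $29,822.50
Remaining $174,000 at 33.5% = $58,290.00
Fee: $36,675.00 + $29,822.50 + $58,290.00 = $124,787.50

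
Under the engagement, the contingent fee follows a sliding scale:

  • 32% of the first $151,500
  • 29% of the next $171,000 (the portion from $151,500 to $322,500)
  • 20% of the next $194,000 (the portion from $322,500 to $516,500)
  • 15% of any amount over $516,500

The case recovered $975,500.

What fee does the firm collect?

$205,720.00

First $151,500 at 32% = $48,480.00
Next $171,000 at 29% = $49,590.00
Next $194,000 at 20% = $38,800.00
Remaining $459,000 at 15% = $68,850.00
Fee: $48,480.00 + $49,590.00 + $38,800.00 + $68,850.00 = $205,720.00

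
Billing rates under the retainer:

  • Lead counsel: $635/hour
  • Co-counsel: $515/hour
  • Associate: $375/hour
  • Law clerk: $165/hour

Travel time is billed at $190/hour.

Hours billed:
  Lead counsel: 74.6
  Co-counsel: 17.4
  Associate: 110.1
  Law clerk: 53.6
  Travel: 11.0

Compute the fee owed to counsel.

Lead counsel: 74.6 × $635 = $47,371.00
Co-counsel: 17.4 × $515 = $8,961.00
Associate: 110.1 × $375 = $41,287.50
Law clerk: 53.6 × $165 = $8,844.00
Subtotal: $47,371.00 + $8,961.00 + $41,287.50 + $8,844.00 = $106,463.50
Travel: 11.0 × $190 = $2,090.00
Total: $106,463.50 + $2,090.00 = $108,553.50

$108,553.50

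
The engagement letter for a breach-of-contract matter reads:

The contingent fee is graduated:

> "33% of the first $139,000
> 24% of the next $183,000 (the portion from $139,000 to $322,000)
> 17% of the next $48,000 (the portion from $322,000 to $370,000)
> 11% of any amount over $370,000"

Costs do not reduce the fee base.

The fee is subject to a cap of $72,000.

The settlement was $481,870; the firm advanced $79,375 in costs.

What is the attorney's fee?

$72,000.00

Fee base is the gross recovery, $481,870; costs are reimbursed separately.
First $139,000 at 33% = $45,870.00
Next $183,000 at 24% = $43,920.00
Next $48,000 at 17% = $8,160.00
Remaining $111,870 at 11% = $12,305.70
Fee: $45,870.00 + $43,920.00 + $8,160.00 + $12,305.70 = $110,255.70
$110,255.70 exceeds the $72,000 cap, so the fee is capped at $72,000.00.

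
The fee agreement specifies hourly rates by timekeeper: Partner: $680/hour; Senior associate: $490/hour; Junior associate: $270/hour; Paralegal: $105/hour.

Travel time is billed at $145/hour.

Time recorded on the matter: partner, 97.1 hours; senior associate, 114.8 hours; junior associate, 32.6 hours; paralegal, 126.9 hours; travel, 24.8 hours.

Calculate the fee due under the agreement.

Partner: 97.1 × $680 = $66,028.00
Senior associate: 114.8 × $490 = $56,252.00
Junior associate: 32.6 × $270 = $8,802.00
Paralegal: 126.9 × $105 = $13,324.50
Subtotal: $66,028.00 + $56,252.00 + $8,802.00 + $13,324.50 = $144,406.50
Travel: 24.8 × $145 = $3,596.00
Total: $144,406.50 + $3,596.00 = $148,002.50

$148,002.50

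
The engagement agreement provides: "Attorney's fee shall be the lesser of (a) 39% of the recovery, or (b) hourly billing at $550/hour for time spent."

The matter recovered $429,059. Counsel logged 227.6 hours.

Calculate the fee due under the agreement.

$125,180.00

(a) 39% of $429,059 = $167,333.01
(b) 227.6 × $550 = $125,180.00
The lesser is (b): $125,180.00.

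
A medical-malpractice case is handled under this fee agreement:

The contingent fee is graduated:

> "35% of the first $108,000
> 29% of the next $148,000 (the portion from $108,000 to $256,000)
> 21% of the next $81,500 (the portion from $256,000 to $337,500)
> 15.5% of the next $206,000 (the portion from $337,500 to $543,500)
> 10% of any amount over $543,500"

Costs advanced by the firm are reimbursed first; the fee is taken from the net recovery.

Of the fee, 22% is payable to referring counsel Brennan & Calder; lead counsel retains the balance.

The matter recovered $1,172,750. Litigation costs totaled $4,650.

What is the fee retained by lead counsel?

Fee base (net of costs): $1,172,750 − $4,650 = $1,168,100
First $108,000 at 35% = $37,800.00
Next $148,000 at 29% = $42,920.00
Next $81,500 at 21% = $17,115.00
Next $206,000 at 15.5% = $31,930.00
Remaining $624,600 at 10% = $62,460.00
Fee: $37,800.00 + $42,920.00 + $17,115.00 + $31,930.00 + $62,460.00 = $192,225.00
Referral share: 22% of $192,225.00 = $42,289.50; lead counsel retains $192,225.00 − $42,289.50 = $149,935.50.

$149,935.50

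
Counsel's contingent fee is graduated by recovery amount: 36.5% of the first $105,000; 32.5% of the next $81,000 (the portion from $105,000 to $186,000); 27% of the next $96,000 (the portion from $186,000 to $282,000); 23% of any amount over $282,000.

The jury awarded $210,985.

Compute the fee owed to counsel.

$71,395.95

First $105,000 at 36.5% = $38,325.00
Next $81,000 at 32.5% = $26,325.00
Remaining $24,985 at 27% = $6,745.95
Fee: $38,325.00 + $26,325.00 + $6,745.95 = $71,395.95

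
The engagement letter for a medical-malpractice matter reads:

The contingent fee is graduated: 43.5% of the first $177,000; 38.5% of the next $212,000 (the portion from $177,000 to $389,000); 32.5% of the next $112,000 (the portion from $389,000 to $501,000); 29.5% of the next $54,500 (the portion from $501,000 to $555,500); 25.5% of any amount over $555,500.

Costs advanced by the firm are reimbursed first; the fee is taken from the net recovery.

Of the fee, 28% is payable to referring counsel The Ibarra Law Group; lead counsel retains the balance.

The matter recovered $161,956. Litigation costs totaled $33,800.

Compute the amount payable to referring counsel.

Fee base (net of costs): $161,956 − $33,800 = $128,156
First $128,156 at 43.5% = $55,747.86
Referral share: 28% of $55,747.86 = $15,609.40; lead counsel retains $55,747.86 − $15,609.40 = $40,138.46.

$15,609.40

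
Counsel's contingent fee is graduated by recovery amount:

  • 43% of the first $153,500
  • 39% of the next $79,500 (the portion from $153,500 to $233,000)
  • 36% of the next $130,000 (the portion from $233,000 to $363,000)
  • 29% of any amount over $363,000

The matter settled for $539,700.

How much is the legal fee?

First $153,500 at 43% = $66,005.00
Next $79,500 at 39% = $31,005.00
Next $130,000 at 36% = $46,800.00
Remaining $176,700 at 29% = $51,243.00
Fee: $66,005.00 + $31,005.00 + $46,800.00 + $51,243.00 = $195,053.00

$195,053.00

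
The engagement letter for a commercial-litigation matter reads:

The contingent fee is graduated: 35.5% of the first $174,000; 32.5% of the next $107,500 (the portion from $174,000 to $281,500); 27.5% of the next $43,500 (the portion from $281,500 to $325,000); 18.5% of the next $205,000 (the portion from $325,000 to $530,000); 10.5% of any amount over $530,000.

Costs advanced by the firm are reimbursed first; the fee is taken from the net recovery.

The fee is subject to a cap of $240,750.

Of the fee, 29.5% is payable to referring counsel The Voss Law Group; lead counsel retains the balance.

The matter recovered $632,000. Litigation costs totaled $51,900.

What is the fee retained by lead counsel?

Fee base (net of costs): $632,000 − $51,900 = $580,100
First $174,000 at 35.5% = $61,770.00
Next $107,500 at 32.5% = $34,937.50
Next $43,500 at 27.5% = $11,962.50
Next $205,000 at 18.5% = $37,925.00
Remaining $50,100 at 10.5% = $5,260.50
Fee: $61,770.00 + $34,937.50 + $11,962.50 + $37,925.00 + $5,260.50 = $151,855.50
$151,855.50 is under the $240,750 cap.
Referral share: 29.5% of $151,855.50 = $44,797.37; lead counsel retains $151,855.50 − $44,797.37 = $107,058.13.

$107,058.13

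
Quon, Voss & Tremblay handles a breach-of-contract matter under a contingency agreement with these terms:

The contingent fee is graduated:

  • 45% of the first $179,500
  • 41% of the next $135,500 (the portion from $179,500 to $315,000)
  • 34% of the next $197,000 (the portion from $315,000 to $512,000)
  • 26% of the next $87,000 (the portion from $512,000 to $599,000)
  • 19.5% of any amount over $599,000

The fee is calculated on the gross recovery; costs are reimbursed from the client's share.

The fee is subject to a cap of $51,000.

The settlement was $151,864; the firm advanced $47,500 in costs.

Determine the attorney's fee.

Fee base is the gross recovery, $151,864; costs are reimbursed separately.
First $151,864 at 45% = $68,338.80
$68,338.80 exceeds the $51,000 cap, so the fee is capped at $51,000.00.

$51,000.00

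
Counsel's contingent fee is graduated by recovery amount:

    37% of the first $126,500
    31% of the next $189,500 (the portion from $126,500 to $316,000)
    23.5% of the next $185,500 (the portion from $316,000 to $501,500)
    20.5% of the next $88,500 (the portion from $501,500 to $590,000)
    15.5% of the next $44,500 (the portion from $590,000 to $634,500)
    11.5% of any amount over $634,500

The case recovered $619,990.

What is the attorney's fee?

First $126,500 at 37% = $46,805.00
Next $189,500 at 31% = $58,745.00
Next $185,500 at 23.5% = $43,592.50
Next $88,500 at 20.5% = $18,142.50
Remaining $29,990 at 15.5% = $4,648.45
Fee: $46,805.00 + $58,745.00 + $43,592.50 + $18,142.50 + $4,648.45 = $171,933.45

$171,933.45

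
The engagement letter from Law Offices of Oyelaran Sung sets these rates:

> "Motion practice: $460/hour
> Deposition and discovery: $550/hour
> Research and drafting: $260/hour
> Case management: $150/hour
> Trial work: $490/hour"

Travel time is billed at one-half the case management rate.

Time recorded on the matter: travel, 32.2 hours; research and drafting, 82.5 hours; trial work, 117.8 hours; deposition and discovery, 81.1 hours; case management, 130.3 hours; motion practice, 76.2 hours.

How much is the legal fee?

$180,789.00

Motion practice: 76.2 × $460 = $35,052.00
Deposition and discovery: 81.1 × $550 = $44,605.00
Research and drafting: 82.5 × $260 = $21,450.00
Case management: 130.3 × $150 = $19,545.00
Trial work: 117.8 × $490 = $57,722.00
Subtotal: $35,052.00 + $44,605.00 + $21,450.00 + $19,545.00 + $57,722.00 = $178,374.00
Travel: 32.2 × ($150 ÷ 2) = 32.2 × $75.00 = $2,415.00
Total: $178,374.00 + $2,415.00 = $180,789.00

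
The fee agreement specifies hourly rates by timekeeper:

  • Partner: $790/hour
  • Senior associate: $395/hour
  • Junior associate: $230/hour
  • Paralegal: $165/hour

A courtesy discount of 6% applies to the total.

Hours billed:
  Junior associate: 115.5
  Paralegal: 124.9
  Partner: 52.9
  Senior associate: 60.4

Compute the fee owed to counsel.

Partner: 52.9 × $790 = $41,791.00
Senior associate: 60.4 × $395 = $23,858.00
Junior associate: 115.5 × $230 = $26,565.00
Paralegal: 124.9 × $165 = $20,608.50
Subtotal: $112,822.50
Less 6% discount: −$6,769.35
Total: $112,822.50 − $6,769.35 = $106,053.15

$106,053.15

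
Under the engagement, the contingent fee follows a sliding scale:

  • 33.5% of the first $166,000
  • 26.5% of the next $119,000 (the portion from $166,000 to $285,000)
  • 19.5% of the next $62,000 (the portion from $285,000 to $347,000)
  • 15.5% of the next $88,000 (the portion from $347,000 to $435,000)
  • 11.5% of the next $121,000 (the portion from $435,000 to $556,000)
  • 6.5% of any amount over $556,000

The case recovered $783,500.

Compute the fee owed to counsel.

$141,577.50

First $166,000 at 33.5% = $55,610.00
Next $119,000 at 26.5% = $31,535.00
Next $62,000 at 19.5% = $12,090.00
Next $88,000 at 15.5% = $13,640.00
Next $121,000 at 11.5% = $13,915.00
Remaining $227,500 at 6.5% = $14,787.50
Fee: $55,610.00 + $31,535.00 + $12,090.00 + $13,640.00 + $13,915.00 + $14,787.50 = $141,577.50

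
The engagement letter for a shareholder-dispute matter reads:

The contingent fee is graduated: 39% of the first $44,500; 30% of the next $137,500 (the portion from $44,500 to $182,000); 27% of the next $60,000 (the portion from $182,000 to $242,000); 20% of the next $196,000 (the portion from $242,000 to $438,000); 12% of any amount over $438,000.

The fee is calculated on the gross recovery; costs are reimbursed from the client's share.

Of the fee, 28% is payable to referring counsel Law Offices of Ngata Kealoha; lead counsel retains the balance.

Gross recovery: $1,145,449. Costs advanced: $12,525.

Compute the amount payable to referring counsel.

$55,691.69

Fee base is the gross recovery, $1,145,449; costs are reimbursed separately.
First $44,500 at 39% = $17,355.00
Next $137,500 at 30% = $41,250.00
Next $60,000 at 27% = $16,200.00
Next $196,000 at 20% = $39,200.00
Remaining $707,449 at 12% = $84,893.88
Fee: $17,355.00 + $41,250.00 + $16,200.00 + $39,200.00 + $84,893.88 = $198,898.88
Referral share: 28% of $198,898.88 = $55,691.69; lead counsel retains $198,898.88 − $55,691.69 = $143,207.19.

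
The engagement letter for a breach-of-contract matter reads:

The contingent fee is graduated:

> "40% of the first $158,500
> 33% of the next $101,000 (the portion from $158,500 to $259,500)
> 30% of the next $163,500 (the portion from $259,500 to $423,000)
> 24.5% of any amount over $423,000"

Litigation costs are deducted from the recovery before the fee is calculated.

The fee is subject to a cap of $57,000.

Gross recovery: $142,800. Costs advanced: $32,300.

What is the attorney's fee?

Fee base (net of costs): $142,800 − $32,300 = $110,500
First $110,500 at 40% = $44,200.00
$44,200.00 is under the $57,000 cap.

$44,200.00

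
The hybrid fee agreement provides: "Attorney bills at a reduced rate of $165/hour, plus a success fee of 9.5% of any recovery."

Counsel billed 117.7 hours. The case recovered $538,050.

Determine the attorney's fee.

Hourly: 117.7 × $165 = $19,420.50
Success fee: 9.5% of $538,050 = $51,114.75
Total: $19,420.50 + $51,114.75 = $70,535.25

$70,535.25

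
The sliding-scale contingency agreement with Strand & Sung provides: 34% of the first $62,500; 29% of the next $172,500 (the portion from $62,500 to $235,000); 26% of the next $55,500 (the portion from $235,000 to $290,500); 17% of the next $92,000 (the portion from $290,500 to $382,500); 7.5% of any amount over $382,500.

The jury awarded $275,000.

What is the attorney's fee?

First $62,500 at 34% = $21,250.00
Next $172,500 at 29% = $50,025.00
Remaining $40,000 at 26% = $10,400.00
Fee: $21,250.00 + $50,025.00 + $10,400.00 = $81,675.00

$81,675.00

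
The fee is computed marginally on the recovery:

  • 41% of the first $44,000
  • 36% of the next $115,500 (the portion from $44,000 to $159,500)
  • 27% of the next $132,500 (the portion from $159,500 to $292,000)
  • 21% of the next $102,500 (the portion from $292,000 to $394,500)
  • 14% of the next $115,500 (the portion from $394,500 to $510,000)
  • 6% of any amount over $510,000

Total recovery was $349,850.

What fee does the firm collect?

$107,543.50

First $44,000 at 41% = $18,040.00
Next $115,500 at 36% = $41,580.00
Next $132,500 at 27% = $35,775.00
Remaining $57,850 at 21% = $12,148.50
Fee: $18,040.00 + $41,580.00 + $35,775.00 + $12,148.50 = $107,543.50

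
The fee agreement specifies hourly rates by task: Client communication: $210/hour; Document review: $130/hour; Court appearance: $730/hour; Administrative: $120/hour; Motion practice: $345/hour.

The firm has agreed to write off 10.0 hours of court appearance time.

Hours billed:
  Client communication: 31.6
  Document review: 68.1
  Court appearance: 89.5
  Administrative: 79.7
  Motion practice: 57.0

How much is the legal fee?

Client communication: 31.6 × $210 = $6,636.00
Document review: 68.1 × $130 = $8,853.00
Court appearance: 89.5 × $730 = $65,335.00
Administrative: 79.7 × $120 = $9,564.00
Motion practice: 57.0 × $345 = $19,665.00
Subtotal: $110,053.00
Write-off: 10.0 × $730 = $7,300.00
Total: $110,053.00 − $7,300.00 = $102,753.00

$102,753.00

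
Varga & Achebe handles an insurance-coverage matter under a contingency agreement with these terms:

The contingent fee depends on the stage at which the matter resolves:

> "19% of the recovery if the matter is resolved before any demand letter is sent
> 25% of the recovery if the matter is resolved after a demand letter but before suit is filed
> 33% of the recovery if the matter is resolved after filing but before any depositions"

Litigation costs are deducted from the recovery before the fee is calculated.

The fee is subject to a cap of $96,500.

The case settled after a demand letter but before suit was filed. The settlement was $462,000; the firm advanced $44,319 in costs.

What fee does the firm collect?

$96,500.00

Fee base (net of costs): $462,000 − $44,319 = $417,681
The matter settled after a demand letter but before suit was filed, so the 25% rate applies.
$417,681 × 25% = $104,420.25
$104,420.25 exceeds the $96,500 cap, so the fee is capped at $96,500.00.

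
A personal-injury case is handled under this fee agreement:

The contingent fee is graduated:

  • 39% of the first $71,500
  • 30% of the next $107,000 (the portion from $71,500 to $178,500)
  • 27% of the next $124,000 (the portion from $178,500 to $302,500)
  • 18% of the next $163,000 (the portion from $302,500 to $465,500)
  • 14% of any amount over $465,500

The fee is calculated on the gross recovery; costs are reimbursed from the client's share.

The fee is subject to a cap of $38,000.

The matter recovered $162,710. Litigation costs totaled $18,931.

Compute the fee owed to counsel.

$38,000.00

Fee base is the gross recovery, $162,710; costs are reimbursed separately.
First $71,500 at 39% = $27,885.00
Remaining $91,210 at 30% = $27,363.00
Fee: $27,885.00 + $27,363.00 = $55,248.00
$55,248.00 exceeds the $38,000 cap, so the fee is capped at $38,000.00.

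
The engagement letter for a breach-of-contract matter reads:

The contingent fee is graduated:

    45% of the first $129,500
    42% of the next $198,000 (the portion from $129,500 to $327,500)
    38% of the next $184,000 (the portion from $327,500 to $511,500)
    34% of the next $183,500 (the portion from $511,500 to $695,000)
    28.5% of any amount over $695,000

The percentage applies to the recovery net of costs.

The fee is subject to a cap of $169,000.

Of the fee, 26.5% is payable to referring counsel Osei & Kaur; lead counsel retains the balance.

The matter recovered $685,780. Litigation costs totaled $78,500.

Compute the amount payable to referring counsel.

$44,785.00

Fee base (net of costs): $685,780 − $78,500 = $607,280
First $129,500 at 45% = $58,275.00
Next $198,000 at 42% = $83,160.00
Next $184,000 at 38% = $69,920.00
Remaining $95,780 at 34% = $32,565.20
Fee: $58,275.00 + $83,160.00 + $69,920.00 + $32,565.20 = $243,920.20
$243,920.20 exceeds the $169,000 cap, so the fee is capped at $169,000.00.
Referral share: 26.5% of $169,000.00 = $44,785.00; lead counsel retains $169,000.00 − $44,785.00 = $124,215.00.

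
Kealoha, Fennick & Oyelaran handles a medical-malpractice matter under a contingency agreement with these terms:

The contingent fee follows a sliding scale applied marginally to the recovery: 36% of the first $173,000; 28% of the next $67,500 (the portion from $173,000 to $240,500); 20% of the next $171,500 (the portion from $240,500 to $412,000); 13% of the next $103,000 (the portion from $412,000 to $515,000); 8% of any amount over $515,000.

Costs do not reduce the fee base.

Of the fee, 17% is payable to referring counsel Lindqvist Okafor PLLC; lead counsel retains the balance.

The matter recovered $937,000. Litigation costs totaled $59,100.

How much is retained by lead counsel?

$134,982.90

Fee base is the gross recovery, $937,000; costs are reimbursed separately.
First $173,000 at 36% = $62,280.00
Next $67,500 at 28% = $18,900.00
Next $171,500 at 20% = $34,300.00
Next $103,000 at 13% = $13,390.00
Remaining $422,000 at 8% = $33,760.00
Fee: $62,280.00 + $18,900.00 + $34,300.00 + $13,390.00 + $33,760.00 = $162,630.00
Referral share: 17% of $162,630.00 = $27,647.10; lead counsel retains $162,630.00 − $27,647.10 = $134,982.90.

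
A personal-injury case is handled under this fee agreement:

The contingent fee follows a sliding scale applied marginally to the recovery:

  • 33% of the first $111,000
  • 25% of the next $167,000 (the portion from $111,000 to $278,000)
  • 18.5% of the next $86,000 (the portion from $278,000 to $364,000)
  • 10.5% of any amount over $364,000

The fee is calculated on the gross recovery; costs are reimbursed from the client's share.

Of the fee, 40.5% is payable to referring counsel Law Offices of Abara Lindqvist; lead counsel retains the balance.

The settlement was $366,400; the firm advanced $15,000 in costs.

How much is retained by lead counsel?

Fee base is the gross recovery, $366,400; costs are reimbursed separately.
First $111,000 at 33% = $36,630.00
Next $167,000 at 25% = $41,750.00
Next $86,000 at 18.5% = $15,910.00
Remaining $2,400 at 10.5% = $252.00
Fee: $36,630.00 + $41,750.00 + $15,910.00 + $252.00 = $94,542.00
Referral share: 40.5% of $94,542.00 = $38,289.51; lead counsel retains $94,542.00 − $38,289.51 = $56,252.49.

$56,252.49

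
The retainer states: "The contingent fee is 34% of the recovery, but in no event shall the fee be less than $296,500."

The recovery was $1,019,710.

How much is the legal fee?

34% of $1,019,710 = $346,701.40
That exceeds the $296,500 minimum.

$346,701.40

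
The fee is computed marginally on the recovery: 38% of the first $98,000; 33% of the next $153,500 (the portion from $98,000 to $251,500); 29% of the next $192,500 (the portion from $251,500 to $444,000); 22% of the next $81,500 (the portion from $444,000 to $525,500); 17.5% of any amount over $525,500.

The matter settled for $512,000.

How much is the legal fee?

First $98,000 at 38% = $37,240.00
Next $153,500 at 33% = $50,655.00
Next $192,500 at 29% = $55,825.00
Remaining $68,000 at 22% = $14,960.00
Fee: $37,240.00 + $50,655.00 + $55,825.00 + $14,960.00 = $158,680.00

$158,680.00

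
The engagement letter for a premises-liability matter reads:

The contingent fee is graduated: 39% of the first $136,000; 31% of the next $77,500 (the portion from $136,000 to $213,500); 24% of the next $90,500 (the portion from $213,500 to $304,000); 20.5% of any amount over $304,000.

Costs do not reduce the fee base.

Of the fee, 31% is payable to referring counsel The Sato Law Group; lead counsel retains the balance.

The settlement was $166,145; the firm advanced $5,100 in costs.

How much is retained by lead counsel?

Fee base is the gross recovery, $166,145; costs are reimbursed separately.
First $136,000 at 39% = $53,040.00
Remaining $30,145 at 31% = $9,344.95
Fee: $53,040.00 + $9,344.95 = $62,384.95
Referral share: 31% of $62,384.95 = $19,339.33; lead counsel retains $62,384.95 − $19,339.33 = $43,045.62.

$43,045.62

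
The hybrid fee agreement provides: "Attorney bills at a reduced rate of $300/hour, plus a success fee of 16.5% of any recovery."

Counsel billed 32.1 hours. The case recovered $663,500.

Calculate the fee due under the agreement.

Hourly: 32.1 × $300 = $9,630.00
Success fee: 16.5% of $663,500 = $109,477.50
Total: $9,630.00 + $109,477.50 = $119,107.50

$119,107.50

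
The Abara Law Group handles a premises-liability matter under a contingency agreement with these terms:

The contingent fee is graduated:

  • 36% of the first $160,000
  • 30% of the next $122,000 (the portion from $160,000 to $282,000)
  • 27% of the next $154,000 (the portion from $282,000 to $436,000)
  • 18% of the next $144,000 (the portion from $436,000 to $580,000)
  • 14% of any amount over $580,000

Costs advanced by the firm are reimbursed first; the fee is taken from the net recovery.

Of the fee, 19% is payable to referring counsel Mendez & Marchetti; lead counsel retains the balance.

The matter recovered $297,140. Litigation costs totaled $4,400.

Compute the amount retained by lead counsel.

Fee base (net of costs): $297,140 − $4,400 = $292,740
First $160,000 at 36% = $57,600.00
Next $122,000 at 30% = $36,600.00
Remaining $10,740 at 27% = $2,899.80
Fee: $57,600.00 + $36,600.00 + $2,899.80 = $97,099.80
Referral share: 19% of $97,099.80 = $18,448.96; lead counsel retains $97,099.80 − $18,448.96 = $78,650.84.

$78,650.84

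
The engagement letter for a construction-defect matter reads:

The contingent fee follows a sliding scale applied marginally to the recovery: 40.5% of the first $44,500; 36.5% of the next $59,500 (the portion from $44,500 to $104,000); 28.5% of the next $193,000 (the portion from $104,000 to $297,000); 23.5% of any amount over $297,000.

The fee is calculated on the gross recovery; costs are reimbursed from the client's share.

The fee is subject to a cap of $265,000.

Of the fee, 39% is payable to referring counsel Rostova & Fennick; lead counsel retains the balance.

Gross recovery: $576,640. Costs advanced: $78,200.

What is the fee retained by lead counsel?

$97,880.84

Fee base is the gross recovery, $576,640; costs are reimbursed separately.
First $44,500 at 40.5% = $18,022.50
Next $59,500 at 36.5% = $21,717.50
Next $193,000 at 28.5% = $55,005.00
Remaining $279,640 at 23.5% = $65,715.40
Fee: $18,022.50 + $21,717.50 + $55,005.00 + $65,715.40 = $160,460.40
$160,460.40 is under the $265,000 cap.
Referral share: 39% of $160,460.40 = $62,579.56; lead counsel retains $160,460.40 − $62,579.56 = $97,880.84.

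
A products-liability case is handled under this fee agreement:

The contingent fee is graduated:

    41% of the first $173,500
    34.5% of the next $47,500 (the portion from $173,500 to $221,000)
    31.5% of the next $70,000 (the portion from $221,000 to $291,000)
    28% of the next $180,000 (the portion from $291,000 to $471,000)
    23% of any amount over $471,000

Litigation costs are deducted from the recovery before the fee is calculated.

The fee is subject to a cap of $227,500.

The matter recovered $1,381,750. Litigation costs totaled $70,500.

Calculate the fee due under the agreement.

$227,500.00

Fee base (net of costs): $1,381,750 − $70,500 = $1,311,250
First $173,500 at 41% = $71,135.00
Next $47,500 at 34.5% = $16,387.50
Next $70,000 at 31.5% = $22,050.00
Next $180,000 at 28% = $50,400.00
Remaining $840,250 at 23% = $193,257.50
Fee: $71,135.00 + $16,387.50 + $22,050.00 + $50,400.00 + $193,257.50 = $353,230.00
$353,230.00 exceeds the $227,500 cap, so the fee is capped at $227,500.00.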